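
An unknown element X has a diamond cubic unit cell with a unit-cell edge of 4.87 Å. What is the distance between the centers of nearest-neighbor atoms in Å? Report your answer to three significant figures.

In a diamond cubic structure, nearest neighbors lie along the body diagonal with √3·a = 8r; the nearest-neighbor distance equals 2r = 0.4330·a.
d = 0.4330 × 4.87 = 2.11 Å.

2.11 Å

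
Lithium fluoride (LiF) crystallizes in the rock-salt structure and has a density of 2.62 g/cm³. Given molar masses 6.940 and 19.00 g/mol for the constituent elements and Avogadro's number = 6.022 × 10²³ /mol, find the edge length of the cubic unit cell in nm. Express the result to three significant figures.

M(LiF) = 25.94 g/mol; Z = 4 formula units per cell.
a³ = Z·M/(N_A·ρ) = 4 × 25.94 / (6.022 × 10²³ × 2.62) = 6.576 × 10^-23 cm³, so a = 4.036 × 10^-8 cm = 0.404 nm.

0.404 nm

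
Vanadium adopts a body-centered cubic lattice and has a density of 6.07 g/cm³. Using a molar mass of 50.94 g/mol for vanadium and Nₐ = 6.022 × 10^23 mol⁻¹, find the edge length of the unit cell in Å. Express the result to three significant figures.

3.03 Å

With Z = 2 atoms per BCC cell, a³ = Z·M/(N_A·ρ) = 2 × 50.94 / (6.022 × 10²³ × 6.070 g/cm³) = 2.787 × 10^-23 cm³.
a = (2.787 × 10^-23)^(1/3) = 3.032 × 10^-8 cm = 3.03 Å.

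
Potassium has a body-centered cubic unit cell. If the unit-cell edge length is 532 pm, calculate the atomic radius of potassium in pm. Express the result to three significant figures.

In a BCC lattice, atoms touch along the body diagonal, so √3·a = 4r.
r = √3·a/4 = 1.7321 × 532 / 4 = 230 pm.

230 pm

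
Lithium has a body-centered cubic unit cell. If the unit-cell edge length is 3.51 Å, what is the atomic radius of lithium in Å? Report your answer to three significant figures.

In a BCC lattice, atoms touch along the body diagonal, so √3·a = 4r.
r = √3·a/4 = 1.7321 × 3.51 / 4 = 1.52 Å.

1.52 Å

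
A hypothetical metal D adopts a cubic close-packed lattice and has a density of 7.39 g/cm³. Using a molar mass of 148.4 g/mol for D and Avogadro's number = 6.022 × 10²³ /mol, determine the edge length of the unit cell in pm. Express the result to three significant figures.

511 pm

With Z = 4 atoms per FCC cell, a³ = Z·M/(N_A·ρ) = 4 × 148.4 / (6.022 × 10²³ × 7.390 g/cm³) = 1.334 × 10^-22 cm³.
a = (1.334 × 10^-22)^(1/3) = 5.109 × 10^-8 cm = 511 pm.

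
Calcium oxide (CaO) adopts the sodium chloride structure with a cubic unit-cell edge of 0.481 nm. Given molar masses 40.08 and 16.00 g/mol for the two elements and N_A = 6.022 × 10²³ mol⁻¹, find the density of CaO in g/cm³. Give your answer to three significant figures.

The sodium chloride structure contains Z = 4 formula units per cell; M(CaO) = 40.08 + 16.00 = 56.08 g/mol.
a³ = (4.810 × 10^-8 cm)³ = 1.113 × 10^-22 cm³.
ρ = 4 × 56.08 / (6.022 × 10²³ × 1.113 × 10^-22) = 3.347 g/cm³.

3.35 g/cm³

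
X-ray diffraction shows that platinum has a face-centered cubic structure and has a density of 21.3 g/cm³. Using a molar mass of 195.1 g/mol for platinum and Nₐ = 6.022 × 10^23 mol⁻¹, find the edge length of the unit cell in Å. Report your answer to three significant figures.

3.93 Å

With Z = 4 atoms per FCC cell, a³ = Z·M/(N_A·ρ) = 4 × 195.1 / (6.022 × 10²³ × 21.30 g/cm³) = 6.084 × 10^-23 cm³.
a = (6.084 × 10^-23)^(1/3) = 3.933 × 10^-8 cm = 3.93 Å.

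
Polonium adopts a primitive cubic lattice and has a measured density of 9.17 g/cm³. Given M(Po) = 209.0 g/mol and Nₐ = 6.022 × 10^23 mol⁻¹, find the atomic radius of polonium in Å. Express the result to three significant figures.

For a simple cubic cell (Z = 1), a³ = Z·M/(N_A·ρ) = 1 × 209.0 / (6.022 × 10²³ × 9.170) = 3.785 × 10^-23 cm³, so a = 3.357 × 10^-8 cm = 3.357 Å.
Atoms touch along the cell edge, so a = 2r, so r = 0.5000 × a = 1.68 Å.

1.68 Å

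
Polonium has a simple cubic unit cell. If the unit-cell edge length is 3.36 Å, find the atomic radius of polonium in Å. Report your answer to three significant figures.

In a simple cubic lattice, atoms touch along the cell edge, so a = 2r.
r = a/2 = 3.36/2 = 1.68 Å.

1.68 Å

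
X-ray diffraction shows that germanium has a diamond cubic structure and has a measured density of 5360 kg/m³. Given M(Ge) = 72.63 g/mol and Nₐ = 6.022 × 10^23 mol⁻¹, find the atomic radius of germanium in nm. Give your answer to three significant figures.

For a diamond cubic cell (Z = 8), a³ = Z·M/(N_A·ρ) = 8 × 72.63 / (6.022 × 10²³ × 5.360) = 1.800 × 10^-22 cm³, so a = 5.646 × 10^-8 cm = 0.5646 nm.
Nearest neighbors lie along the body diagonal with √3·a = 8r, so r = 0.2165 × a = 0.122 nm.

0.122 nm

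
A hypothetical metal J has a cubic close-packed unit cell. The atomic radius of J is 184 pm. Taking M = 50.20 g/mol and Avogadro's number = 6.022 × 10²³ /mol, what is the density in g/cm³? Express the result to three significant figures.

In an FCC lattice, atoms touch along the face diagonal, so √2·a = 4r, giving a = 520.4 pm = 5.204 × 10^-8 cm.
With Z = 4, ρ = Z·M/(N_A·a³) = 4 × 50.20 / (6.022 × 10²³ × 1.410 × 10^-22) = 2.366 g/cm³.

2.37 g/cm³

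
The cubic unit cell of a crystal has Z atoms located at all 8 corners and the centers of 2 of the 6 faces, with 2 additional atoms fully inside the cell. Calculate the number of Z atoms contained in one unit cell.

4

Corner atoms are shared by 8 cells (1/8 each), face atoms by 2 (1/2 each), interior atoms are unshared.
Net atoms = 8 × 1/8 + 2 × 1/2 + 2 = 1 + 1 + 2 = 4.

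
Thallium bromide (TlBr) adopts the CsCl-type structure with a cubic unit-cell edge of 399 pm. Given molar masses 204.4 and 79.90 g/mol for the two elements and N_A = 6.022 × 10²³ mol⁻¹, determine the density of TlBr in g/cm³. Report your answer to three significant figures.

The CsCl-type structure contains Z = 1 formula unit per cell; M(TlBr) = 204.4 + 79.90 = 284.3 g/mol.
a³ = (3.990 × 10^-8 cm)³ = 6.352 × 10^-23 cm³.
ρ = 1 × 284.3 / (6.022 × 10²³ × 6.352 × 10^-23) = 7.432 g/cm³.

7.43 g/cm³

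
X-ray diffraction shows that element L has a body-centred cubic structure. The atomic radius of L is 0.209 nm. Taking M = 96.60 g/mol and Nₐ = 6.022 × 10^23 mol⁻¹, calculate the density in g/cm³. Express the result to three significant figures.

2.85 g/cm³

In a BCC lattice, atoms touch along the body diagonal, so √3·a = 4r, giving a = 0.4827 nm = 4.827 × 10^-8 cm.
With Z = 2, ρ = Z·M/(N_A·a³) = 2 × 96.60 / (6.022 × 10²³ × 1.124 × 10^-22) = 2.853 g/cm³.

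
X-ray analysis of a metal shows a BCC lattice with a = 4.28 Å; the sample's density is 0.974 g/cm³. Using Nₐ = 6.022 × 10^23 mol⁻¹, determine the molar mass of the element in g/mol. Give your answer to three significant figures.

23.0 g/mol

A BCC cell has Z = 2 atoms; a = 4.280 × 10^-8 cm.
M = ρ·N_A·a³/Z = 0.974 × 6.022 × 10²³ × 7.840 × 10^-23 / 2 = 23.0 g/mol.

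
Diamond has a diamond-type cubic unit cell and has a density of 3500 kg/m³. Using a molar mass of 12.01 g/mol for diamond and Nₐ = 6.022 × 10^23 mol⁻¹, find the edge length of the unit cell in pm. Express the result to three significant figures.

With Z = 8 atoms per diamond cubic cell, a³ = Z·M/(N_A·ρ) = 8 × 12.01 / (6.022 × 10²³ × 3.500 g/cm³) = 4.559 × 10^-23 cm³.
a = (4.559 × 10^-23)^(1/3) = 3.572 × 10^-8 cm = 357 pm.

357 pm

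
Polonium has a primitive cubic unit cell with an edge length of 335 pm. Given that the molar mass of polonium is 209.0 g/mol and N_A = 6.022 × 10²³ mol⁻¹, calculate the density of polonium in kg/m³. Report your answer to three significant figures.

A simple cubic unit cell contains Z = 1 atom.
Cell volume: a³ = (335 pm)³ = (3.350 × 10^-8 cm)³ = 3.760 × 10^-23 cm³.
ρ = Z·M/(N_A·a³) = 1 × 209.0 / (6.022 × 10²³ × 3.760 × 10^-23) = 9.231 g/cm³ = 9230 kg/m³.

9230 kg/m³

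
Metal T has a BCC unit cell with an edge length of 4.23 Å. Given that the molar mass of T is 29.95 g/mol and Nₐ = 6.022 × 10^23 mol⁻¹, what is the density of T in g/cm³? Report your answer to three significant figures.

A BCC unit cell contains Z = 2 atoms.
Cell volume: a³ = (4.23 Å)³ = (4.230 × 10^-8 cm)³ = 7.569 × 10^-23 cm³.
ρ = Z·M/(N_A·a³) = 2 × 29.95 / (6.022 × 10²³ × 7.569 × 10^-23) = 1.314 g/cm³.

1.31 g/cm³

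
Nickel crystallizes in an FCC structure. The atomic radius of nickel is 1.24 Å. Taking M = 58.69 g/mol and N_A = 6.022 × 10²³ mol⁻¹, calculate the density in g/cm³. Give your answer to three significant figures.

In an FCC lattice, atoms touch along the face diagonal, so √2·a = 4r, giving a = 3.507 Å = 3.507 × 10^-8 cm.
With Z = 4, ρ = Z·M/(N_A·a³) = 4 × 58.69 / (6.022 × 10²³ × 4.314 × 10^-23) = 9.036 g/cm³.

9.04 g/cm³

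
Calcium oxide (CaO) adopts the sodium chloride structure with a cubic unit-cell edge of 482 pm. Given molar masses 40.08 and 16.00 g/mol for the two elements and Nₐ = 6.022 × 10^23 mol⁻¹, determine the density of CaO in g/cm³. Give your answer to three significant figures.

3.33 g/cm³

The sodium chloride structure contains Z = 4 formula units per cell; M(CaO) = 40.08 + 16.00 = 56.08 g/mol.
a³ = (4.820 × 10^-8 cm)³ = 1.120 × 10^-22 cm³.
ρ = 4 × 56.08 / (6.022 × 10²³ × 1.120 × 10^-22) = 3.326 g/cm³.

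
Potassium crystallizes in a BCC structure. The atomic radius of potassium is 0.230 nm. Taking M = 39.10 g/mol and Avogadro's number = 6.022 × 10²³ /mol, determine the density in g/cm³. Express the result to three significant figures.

0.867 g/cm³

In a BCC lattice, atoms touch along the body diagonal, so √3·a = 4r, giving a = 0.5312 nm = 5.312 × 10^-8 cm.
With Z = 2, ρ = Z·M/(N_A·a³) = 2 × 39.10 / (6.022 × 10²³ × 1.499 × 10^-22) = 0.8665 g/cm³.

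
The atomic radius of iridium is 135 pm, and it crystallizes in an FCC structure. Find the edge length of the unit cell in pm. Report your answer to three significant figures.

382 pm

In an FCC lattice, atoms touch along the face diagonal, so √2·a = 4r.
a = 4r/√2 = 4 × 135 / 1.4142 = 382 pm.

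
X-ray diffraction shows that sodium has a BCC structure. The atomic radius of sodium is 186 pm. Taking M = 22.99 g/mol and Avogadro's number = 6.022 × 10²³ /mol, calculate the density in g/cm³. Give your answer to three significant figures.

0.963 g/cm³

In a BCC lattice, atoms touch along the body diagonal, so √3·a = 4r, giving a = 429.5 pm = 4.295 × 10^-8 cm.
With Z = 2, ρ = Z·M/(N_A·a³) = 2 × 22.99 / (6.022 × 10²³ × 7.926 × 10^-23) = 0.9634 g/cm³.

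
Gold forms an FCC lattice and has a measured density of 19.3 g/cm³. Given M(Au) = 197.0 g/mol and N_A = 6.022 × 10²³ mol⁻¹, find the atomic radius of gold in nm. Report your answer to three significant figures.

0.144 nm

For an FCC cell (Z = 4), a³ = Z·M/(N_A·ρ) = 4 × 197.0 / (6.022 × 10²³ × 19.30) = 6.780 × 10^-23 cm³, so a = 4.078 × 10^-8 cm = 0.4078 nm.
Atoms touch along the face diagonal, so √2·a = 4r, so r = 0.3536 × a = 0.144 nm.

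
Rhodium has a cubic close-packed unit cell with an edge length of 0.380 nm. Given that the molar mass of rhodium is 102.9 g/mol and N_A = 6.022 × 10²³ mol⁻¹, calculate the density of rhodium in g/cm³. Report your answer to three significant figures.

12.5 g/cm³

An FCC unit cell contains Z = 4 atoms.
Cell volume: a³ = (0.380 nm)³ = (3.800 × 10^-8 cm)³ = 5.487 × 10^-23 cm³.
ρ = Z·M/(N_A·a³) = 4 × 102.9 / (6.022 × 10²³ × 5.487 × 10^-23) = 12.46 g/cm³.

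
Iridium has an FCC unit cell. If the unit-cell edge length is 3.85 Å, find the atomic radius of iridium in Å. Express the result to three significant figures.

In an FCC lattice, atoms touch along the face diagonal, so √2·a = 4r.
r = √2·a/4 = 1.4142 × 3.85 / 4 = 1.36 Å.

1.36 Å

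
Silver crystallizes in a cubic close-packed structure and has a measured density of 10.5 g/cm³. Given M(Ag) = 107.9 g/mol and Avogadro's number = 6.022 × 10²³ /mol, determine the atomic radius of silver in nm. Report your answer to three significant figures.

For an FCC cell (Z = 4), a³ = Z·M/(N_A·ρ) = 4 × 107.9 / (6.022 × 10²³ × 10.50) = 6.826 × 10^-23 cm³, so a = 4.087 × 10^-8 cm = 0.4087 nm.
Atoms touch along the face diagonal, so √2·a = 4r, so r = 0.3536 × a = 0.144 nm.

0.144 nm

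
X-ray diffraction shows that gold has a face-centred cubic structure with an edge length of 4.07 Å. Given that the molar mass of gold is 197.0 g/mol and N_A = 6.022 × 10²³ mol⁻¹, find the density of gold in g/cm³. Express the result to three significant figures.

An FCC unit cell contains Z = 4 atoms.
Cell volume: a³ = (4.07 Å)³ = (4.070 × 10^-8 cm)³ = 6.742 × 10^-23 cm³.
ρ = Z·M/(N_A·a³) = 4 × 197.0 / (6.022 × 10²³ × 6.742 × 10^-23) = 19.41 g/cm³.

19.4 g/cm³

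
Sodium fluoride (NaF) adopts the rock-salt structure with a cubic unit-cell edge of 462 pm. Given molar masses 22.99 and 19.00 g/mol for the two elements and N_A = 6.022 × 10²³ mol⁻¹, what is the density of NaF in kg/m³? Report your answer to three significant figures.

2830 kg/m³

The rock-salt structure contains Z = 4 formula units per cell; M(NaF) = 22.99 + 19.00 = 41.99 g/mol.
a³ = (4.620 × 10^-8 cm)³ = 9.861 × 10^-23 cm³.
ρ = 4 × 41.99 / (6.022 × 10²³ × 9.861 × 10^-23) = 2.828 g/cm³ = 2830 kg/m³.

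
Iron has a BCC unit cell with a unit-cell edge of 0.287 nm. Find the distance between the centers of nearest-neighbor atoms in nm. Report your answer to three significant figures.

In a BCC structure, atoms touch along the body diagonal, so √3·a = 4r; the nearest-neighbor distance equals 2r = 0.8660·a.
d = 0.8660 × 0.287 = 0.249 nm.

0.249 nm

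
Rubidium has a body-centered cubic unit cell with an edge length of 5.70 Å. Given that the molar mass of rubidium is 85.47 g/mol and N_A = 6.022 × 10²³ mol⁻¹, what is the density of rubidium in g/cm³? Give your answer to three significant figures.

A BCC unit cell contains Z = 2 atoms.
Cell volume: a³ = (5.70 Å)³ = (5.700 × 10^-8 cm)³ = 1.852 × 10^-22 cm³.
ρ = Z·M/(N_A·a³) = 2 × 85.47 / (6.022 × 10²³ × 1.852 × 10^-22) = 1.533 g/cm³.

1.53 g/cm³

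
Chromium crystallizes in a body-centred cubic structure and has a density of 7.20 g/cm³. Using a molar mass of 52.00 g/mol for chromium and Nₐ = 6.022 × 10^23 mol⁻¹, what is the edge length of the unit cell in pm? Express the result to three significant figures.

288 pm

With Z = 2 atoms per BCC cell, a³ = Z·M/(N_A·ρ) = 2 × 52.00 / (6.022 × 10²³ × 7.200 g/cm³) = 2.399 × 10^-23 cm³.
a = (2.399 × 10^-23)^(1/3) = 2.884 × 10^-8 cm = 288 pm.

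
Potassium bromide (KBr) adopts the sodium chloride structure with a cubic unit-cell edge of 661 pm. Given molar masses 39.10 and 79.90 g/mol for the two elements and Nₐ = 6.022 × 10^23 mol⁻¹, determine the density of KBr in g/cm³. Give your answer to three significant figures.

The sodium chloride structure contains Z = 4 formula units per cell; M(KBr) = 39.10 + 79.90 = 119.0 g/mol.
a³ = (6.610 × 10^-8 cm)³ = 2.888 × 10^-22 cm³.
ρ = 4 × 119.0 / (6.022 × 10²³ × 2.888 × 10^-22) = 2.737 g/cm³.

2.74 g/cm³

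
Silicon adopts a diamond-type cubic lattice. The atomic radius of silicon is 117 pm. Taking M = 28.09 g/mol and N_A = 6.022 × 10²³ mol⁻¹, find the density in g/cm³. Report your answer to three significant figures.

2.36 g/cm³

In a diamond cubic lattice, nearest neighbors lie along the body diagonal with √3·a = 8r, giving a = 540.4 pm = 5.404 × 10^-8 cm.
With Z = 8, ρ = Z·M/(N_A·a³) = 8 × 28.09 / (6.022 × 10²³ × 1.578 × 10^-22) = 2.365 g/cm³.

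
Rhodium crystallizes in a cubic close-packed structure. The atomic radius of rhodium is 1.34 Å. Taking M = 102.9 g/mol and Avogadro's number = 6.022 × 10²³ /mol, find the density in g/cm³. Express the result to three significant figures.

In an FCC lattice, atoms touch along the face diagonal, so √2·a = 4r, giving a = 3.790 Å = 3.790 × 10^-8 cm.
With Z = 4, ρ = Z·M/(N_A·a³) = 4 × 102.9 / (6.022 × 10²³ × 5.444 × 10^-23) = 12.55 g/cm³.

12.6 g/cm³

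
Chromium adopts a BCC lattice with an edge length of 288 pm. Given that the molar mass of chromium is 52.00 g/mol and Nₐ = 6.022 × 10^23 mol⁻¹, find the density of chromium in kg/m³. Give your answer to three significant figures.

7230 kg/m³

A BCC unit cell contains Z = 2 atoms.
Cell volume: a³ = (288 pm)³ = (2.880 × 10^-8 cm)³ = 2.389 × 10^-23 cm³.
ρ = Z·M/(N_A·a³) = 2 × 52.00 / (6.022 × 10²³ × 2.389 × 10^-23) = 7.230 g/cm³ = 7230 kg/m³.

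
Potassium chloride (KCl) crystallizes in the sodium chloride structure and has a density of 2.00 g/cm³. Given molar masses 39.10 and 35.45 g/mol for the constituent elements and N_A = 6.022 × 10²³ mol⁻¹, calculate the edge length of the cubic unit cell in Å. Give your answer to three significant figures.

M(KCl) = 74.55 g/mol; Z = 4 formula units per cell.
a³ = Z·M/(N_A·ρ) = 4 × 74.55 / (6.022 × 10²³ × 2.00) = 2.476 × 10^-22 cm³, so a = 6.279 × 10^-8 cm = 6.28 Å.

6.28 Å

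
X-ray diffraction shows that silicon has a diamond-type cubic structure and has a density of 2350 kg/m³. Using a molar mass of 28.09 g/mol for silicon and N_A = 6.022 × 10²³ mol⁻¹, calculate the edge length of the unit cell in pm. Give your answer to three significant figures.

With Z = 8 atoms per diamond cubic cell, a³ = Z·M/(N_A·ρ) = 8 × 28.09 / (6.022 × 10²³ × 2.350 g/cm³) = 1.588 × 10^-22 cm³.
a = (1.588 × 10^-22)^(1/3) = 5.415 × 10^-8 cm = 542 pm.

542 pm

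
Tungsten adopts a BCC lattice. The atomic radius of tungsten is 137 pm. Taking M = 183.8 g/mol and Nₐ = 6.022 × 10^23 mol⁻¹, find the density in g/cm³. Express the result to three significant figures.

In a BCC lattice, atoms touch along the body diagonal, so √3·a = 4r, giving a = 316.4 pm = 3.164 × 10^-8 cm.
With Z = 2, ρ = Z·M/(N_A·a³) = 2 × 183.8 / (6.022 × 10²³ × 3.167 × 10^-23) = 19.27 g/cm³.

19.3 g/cm³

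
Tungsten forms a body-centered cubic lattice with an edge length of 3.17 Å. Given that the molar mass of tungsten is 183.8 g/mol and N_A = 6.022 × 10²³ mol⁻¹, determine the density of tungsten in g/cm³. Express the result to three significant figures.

A BCC unit cell contains Z = 2 atoms.
Cell volume: a³ = (3.17 Å)³ = (3.170 × 10^-8 cm)³ = 3.186 × 10^-23 cm³.
ρ = Z·M/(N_A·a³) = 2 × 183.8 / (6.022 × 10²³ × 3.186 × 10^-23) = 19.16 g/cm³.

19.2 g/cm³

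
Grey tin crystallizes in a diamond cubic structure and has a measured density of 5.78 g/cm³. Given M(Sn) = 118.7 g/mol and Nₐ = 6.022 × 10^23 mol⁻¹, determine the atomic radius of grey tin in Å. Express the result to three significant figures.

For a diamond cubic cell (Z = 8), a³ = Z·M/(N_A·ρ) = 8 × 118.7 / (6.022 × 10²³ × 5.780) = 2.728 × 10^-22 cm³, so a = 6.486 × 10^-8 cm = 6.486 Å.
Nearest neighbors lie along the body diagonal with √3·a = 8r, so r = 0.2165 × a = 1.40 Å.

1.40 Å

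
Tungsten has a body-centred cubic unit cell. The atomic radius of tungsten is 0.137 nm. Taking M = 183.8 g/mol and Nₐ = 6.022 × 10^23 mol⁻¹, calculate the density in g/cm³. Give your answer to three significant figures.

19.3 g/cm³

In a BCC lattice, atoms touch along the body diagonal, so √3·a = 4r, giving a = 0.3164 nm = 3.164 × 10^-8 cm.
With Z = 2, ρ = Z·M/(N_A·a³) = 2 × 183.8 / (6.022 × 10²³ × 3.167 × 10^-23) = 19.27 g/cm³.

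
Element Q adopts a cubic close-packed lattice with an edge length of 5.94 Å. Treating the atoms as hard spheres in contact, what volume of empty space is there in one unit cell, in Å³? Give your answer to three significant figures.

54.4 Å³

In an FCC lattice atoms touch along the face diagonal, so √2·a = 4r, so r = 0.3536a = 2.100 Å.
V_cell = a³ = 209.6 Å³; V_atoms = 4 × (4/3)πr³ = 155.2 Å³.
Empty space = 209.6 − 155.2 = 54.4 Å³.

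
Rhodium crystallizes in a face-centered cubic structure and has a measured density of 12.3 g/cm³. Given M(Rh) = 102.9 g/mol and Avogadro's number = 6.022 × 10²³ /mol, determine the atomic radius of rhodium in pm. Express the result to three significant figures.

For an FCC cell (Z = 4), a³ = Z·M/(N_A·ρ) = 4 × 102.9 / (6.022 × 10²³ × 12.30) = 5.557 × 10^-23 cm³, so a = 3.816 × 10^-8 cm = 381.6 pm.
Atoms touch along the face diagonal, so √2·a = 4r, so r = 0.3536 × a = 135 pm.

135 pm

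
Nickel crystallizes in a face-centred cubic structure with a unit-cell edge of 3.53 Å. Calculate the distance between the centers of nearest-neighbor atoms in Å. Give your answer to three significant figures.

2.50 Å

In an FCC structure, atoms touch along the face diagonal, so √2·a = 4r; the nearest-neighbor distance equals 2r = 0.7071·a.
d = 0.7071 × 3.53 = 2.50 Å.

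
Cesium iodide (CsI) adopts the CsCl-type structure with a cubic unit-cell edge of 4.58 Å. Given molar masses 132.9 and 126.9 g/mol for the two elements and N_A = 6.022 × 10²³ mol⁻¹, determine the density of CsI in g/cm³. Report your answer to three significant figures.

The CsCl-type structure contains Z = 1 formula unit per cell; M(CsI) = 132.9 + 126.9 = 259.8 g/mol.
a³ = (4.580 × 10^-8 cm)³ = 9.607 × 10^-23 cm³.
ρ = 1 × 259.8 / (6.022 × 10²³ × 9.607 × 10^-23) = 4.491 g/cm³.

4.49 g/cm³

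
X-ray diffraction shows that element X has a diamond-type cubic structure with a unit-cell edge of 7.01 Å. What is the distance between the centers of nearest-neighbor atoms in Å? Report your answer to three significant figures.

In a diamond cubic structure, nearest neighbors lie along the body diagonal with √3·a = 8r; the nearest-neighbor distance equals 2r = 0.4330·a.
d = 0.4330 × 7.01 = 3.04 Å.

3.04 Å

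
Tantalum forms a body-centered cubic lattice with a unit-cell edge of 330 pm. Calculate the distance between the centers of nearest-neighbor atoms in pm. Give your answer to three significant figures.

286 pm

In a BCC structure, atoms touch along the body diagonal, so √3·a = 4r; the nearest-neighbor distance equals 2r = 0.8660·a.
d = 0.8660 × 330 = 286 pm.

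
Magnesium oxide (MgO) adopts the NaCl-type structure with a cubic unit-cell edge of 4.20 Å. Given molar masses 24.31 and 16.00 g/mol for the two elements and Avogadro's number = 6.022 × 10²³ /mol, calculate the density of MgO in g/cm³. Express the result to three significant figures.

The NaCl-type structure contains Z = 4 formula units per cell; M(MgO) = 24.31 + 16.00 = 40.31 g/mol.
a³ = (4.200 × 10^-8 cm)³ = 7.409 × 10^-23 cm³.
ρ = 4 × 40.31 / (6.022 × 10²³ × 7.409 × 10^-23) = 3.614 g/cm³.

3.61 g/cm³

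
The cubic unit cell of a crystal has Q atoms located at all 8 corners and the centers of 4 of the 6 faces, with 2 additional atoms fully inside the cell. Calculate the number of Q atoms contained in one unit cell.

5

Corner atoms are shared by 8 cells (1/8 each), face atoms by 2 (1/2 each), interior atoms are unshared.
Net atoms = 8 × 1/8 + 4 × 1/2 + 2 = 1 + 2 + 2 = 5.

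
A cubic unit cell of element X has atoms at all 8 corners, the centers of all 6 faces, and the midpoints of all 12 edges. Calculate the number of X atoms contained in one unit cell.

Corner atoms are shared by 8 cells (1/8 each), face atoms by 2 (1/2 each), edge atoms by 4 (1/4 each).
Net atoms = 8 × 1/8 + 6 × 1/2 + 12 × 1/4 = 1 + 3 + 3 = 7.

7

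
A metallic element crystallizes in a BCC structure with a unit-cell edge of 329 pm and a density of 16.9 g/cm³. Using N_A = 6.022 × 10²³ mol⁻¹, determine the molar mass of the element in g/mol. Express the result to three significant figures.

181 g/mol

A BCC cell has Z = 2 atoms; a = 3.290 × 10^-8 cm.
M = ρ·N_A·a³/Z = 16.9 × 6.022 × 10²³ × 3.561 × 10^-23 / 2 = 181 g/mol.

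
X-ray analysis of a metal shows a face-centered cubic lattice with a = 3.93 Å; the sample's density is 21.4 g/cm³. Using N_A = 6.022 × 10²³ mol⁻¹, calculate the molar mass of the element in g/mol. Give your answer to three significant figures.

An FCC cell has Z = 4 atoms; a = 3.930 × 10^-8 cm.
M = ρ·N_A·a³/Z = 21.4 × 6.022 × 10²³ × 6.070 × 10^-23 / 4 = 196 g/mol.

196 g/mol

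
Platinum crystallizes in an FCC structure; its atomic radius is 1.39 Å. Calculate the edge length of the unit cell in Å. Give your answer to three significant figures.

3.93 Å

In an FCC lattice, atoms touch along the face diagonal, so √2·a = 4r.
a = 4r/√2 = 4 × 1.39 / 1.4142 = 3.93 Å.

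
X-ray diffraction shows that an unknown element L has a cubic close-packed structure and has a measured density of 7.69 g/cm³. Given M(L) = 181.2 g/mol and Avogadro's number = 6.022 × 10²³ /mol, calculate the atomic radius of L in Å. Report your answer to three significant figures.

For an FCC cell (Z = 4), a³ = Z·M/(N_A·ρ) = 4 × 181.2 / (6.022 × 10²³ × 7.690) = 1.565 × 10^-22 cm³, so a = 5.389 × 10^-8 cm = 5.389 Å.
Atoms touch along the face diagonal, so √2·a = 4r, so r = 0.3536 × a = 1.91 Å.

1.91 Å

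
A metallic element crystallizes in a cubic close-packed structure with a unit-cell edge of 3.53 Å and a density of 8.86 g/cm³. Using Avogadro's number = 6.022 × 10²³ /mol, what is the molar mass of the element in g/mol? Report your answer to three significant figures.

58.7 g/mol

An FCC cell has Z = 4 atoms; a = 3.530 × 10^-8 cm.
M = ρ·N_A·a³/Z = 8.86 × 6.022 × 10²³ × 4.399 × 10^-23 / 4 = 58.7 g/mol.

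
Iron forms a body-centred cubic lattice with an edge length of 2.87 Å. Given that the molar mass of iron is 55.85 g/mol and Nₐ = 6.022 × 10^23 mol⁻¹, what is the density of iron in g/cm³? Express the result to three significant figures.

A BCC unit cell contains Z = 2 atoms.
Cell volume: a³ = (2.87 Å)³ = (2.870 × 10^-8 cm)³ = 2.364 × 10^-23 cm³.
ρ = Z·M/(N_A·a³) = 2 × 55.85 / (6.022 × 10²³ × 2.364 × 10^-23) = 7.846 g/cm³.

7.85 g/cm³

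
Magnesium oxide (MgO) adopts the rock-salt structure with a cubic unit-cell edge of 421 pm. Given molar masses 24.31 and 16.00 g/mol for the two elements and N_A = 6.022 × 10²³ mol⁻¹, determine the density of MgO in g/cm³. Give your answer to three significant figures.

The rock-salt structure contains Z = 4 formula units per cell; M(MgO) = 24.31 + 16.00 = 40.31 g/mol.
a³ = (4.210 × 10^-8 cm)³ = 7.462 × 10^-23 cm³.
ρ = 4 × 40.31 / (6.022 × 10²³ × 7.462 × 10^-23) = 3.588 g/cm³.

3.59 g/cm³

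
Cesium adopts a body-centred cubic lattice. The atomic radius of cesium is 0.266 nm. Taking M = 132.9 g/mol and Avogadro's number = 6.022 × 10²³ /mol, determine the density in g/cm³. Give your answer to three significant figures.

1.90 g/cm³

In a BCC lattice, atoms touch along the body diagonal, so √3·a = 4r, giving a = 0.6143 nm = 6.143 × 10^-8 cm.
With Z = 2, ρ = Z·M/(N_A·a³) = 2 × 132.9 / (6.022 × 10²³ × 2.318 × 10^-22) = 1.904 g/cm³.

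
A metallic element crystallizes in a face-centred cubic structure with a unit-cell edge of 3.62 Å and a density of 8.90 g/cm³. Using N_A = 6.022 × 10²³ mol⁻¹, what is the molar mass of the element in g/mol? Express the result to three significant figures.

An FCC cell has Z = 4 atoms; a = 3.620 × 10^-8 cm.
M = ρ·N_A·a³/Z = 8.90 × 6.022 × 10²³ × 4.744 × 10^-23 / 4 = 63.6 g/mol.

63.6 g/mol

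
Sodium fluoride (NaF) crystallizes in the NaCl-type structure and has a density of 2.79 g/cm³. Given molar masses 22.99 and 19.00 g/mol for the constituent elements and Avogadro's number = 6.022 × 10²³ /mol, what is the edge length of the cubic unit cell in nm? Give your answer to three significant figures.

0.464 nm

M(NaF) = 41.99 g/mol; Z = 4 formula units per cell.
a³ = Z·M/(N_A·ρ) = 4 × 41.99 / (6.022 × 10²³ × 2.79) = 9.997 × 10^-23 cm³, so a = 4.641 × 10^-8 cm = 0.464 nm.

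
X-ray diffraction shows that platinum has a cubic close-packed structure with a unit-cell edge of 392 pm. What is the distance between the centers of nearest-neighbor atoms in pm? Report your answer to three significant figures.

In an FCC structure, atoms touch along the face diagonal, so √2·a = 4r; the nearest-neighbor distance equals 2r = 0.7071·a.
d = 0.7071 × 392 = 277 pm.

277 pm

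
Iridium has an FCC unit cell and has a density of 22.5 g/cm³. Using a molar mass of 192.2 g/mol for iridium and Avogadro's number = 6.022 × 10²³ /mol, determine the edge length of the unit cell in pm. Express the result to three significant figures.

384 pm

With Z = 4 atoms per FCC cell, a³ = Z·M/(N_A·ρ) = 4 × 192.2 / (6.022 × 10²³ × 22.50 g/cm³) = 5.674 × 10^-23 cm³.
a = (5.674 × 10^-23)^(1/3) = 3.843 × 10^-8 cm = 384 pm.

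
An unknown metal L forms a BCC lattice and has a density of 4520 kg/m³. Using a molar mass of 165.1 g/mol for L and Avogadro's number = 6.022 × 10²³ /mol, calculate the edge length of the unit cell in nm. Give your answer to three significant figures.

With Z = 2 atoms per BCC cell, a³ = Z·M/(N_A·ρ) = 2 × 165.1 / (6.022 × 10²³ × 4.520 g/cm³) = 1.213 × 10^-22 cm³.
a = (1.213 × 10^-22)^(1/3) = 4.950 × 10^-8 cm = 0.495 nm.

0.495 nm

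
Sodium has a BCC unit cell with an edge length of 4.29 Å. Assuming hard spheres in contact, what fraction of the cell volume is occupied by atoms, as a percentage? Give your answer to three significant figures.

68.0%

In a BCC lattice atoms touch along the body diagonal, so √3·a = 4r, so r = 0.4330a = 1.858 Å.
Packing fraction = Z·(4/3)πr³ / a³ = 2 × (4/3)π × (1.858)³ / (4.29)³ = 0.6802 = 68.0%.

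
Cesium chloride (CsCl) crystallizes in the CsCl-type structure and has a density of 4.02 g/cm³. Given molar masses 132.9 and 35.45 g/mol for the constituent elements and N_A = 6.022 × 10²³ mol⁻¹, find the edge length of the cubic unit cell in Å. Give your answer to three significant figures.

M(CsCl) = 168.35 g/mol; Z = 1 formula unit per cell.
a³ = Z·M/(N_A·ρ) = 1 × 168.35 / (6.022 × 10²³ × 4.02) = 6.954 × 10^-23 cm³, so a = 4.112 × 10^-8 cm = 4.11 Å.

4.11 Å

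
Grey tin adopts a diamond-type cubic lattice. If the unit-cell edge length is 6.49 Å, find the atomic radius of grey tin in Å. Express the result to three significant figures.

1.41 Å

In a diamond cubic lattice, nearest neighbors lie along the body diagonal with √3·a = 8r.
r = √3·a/8 = 1.7321 × 6.49 / 8 = 1.41 Å.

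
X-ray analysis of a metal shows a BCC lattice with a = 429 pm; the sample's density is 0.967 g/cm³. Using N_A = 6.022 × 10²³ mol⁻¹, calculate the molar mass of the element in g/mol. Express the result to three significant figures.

23.0 g/mol

A BCC cell has Z = 2 atoms; a = 4.290 × 10^-8 cm.
M = ρ·N_A·a³/Z = 0.967 × 6.022 × 10²³ × 7.895 × 10^-23 / 2 = 23.0 g/mol.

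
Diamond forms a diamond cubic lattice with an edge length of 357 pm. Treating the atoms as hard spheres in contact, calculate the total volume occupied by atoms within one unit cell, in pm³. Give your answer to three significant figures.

1.55 × 10^7 pm³

In a diamond cubic lattice nearest neighbors lie along the body diagonal with √3·a = 8r, so r = 0.2165a = 77.29 pm.
V_atoms = Z × (4/3)πr³ = 8 × (4/3)π × (77.29)³ = 1.55 × 10^7 pm³.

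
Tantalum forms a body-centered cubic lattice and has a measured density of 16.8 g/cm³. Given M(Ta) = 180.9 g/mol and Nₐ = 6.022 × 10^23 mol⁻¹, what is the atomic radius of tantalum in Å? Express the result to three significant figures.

For a BCC cell (Z = 2), a³ = Z·M/(N_A·ρ) = 2 × 180.9 / (6.022 × 10²³ × 16.80) = 3.576 × 10^-23 cm³, so a = 3.295 × 10^-8 cm = 3.295 Å.
Atoms touch along the body diagonal, so √3·a = 4r, so r = 0.4330 × a = 1.43 Å.

1.43 Å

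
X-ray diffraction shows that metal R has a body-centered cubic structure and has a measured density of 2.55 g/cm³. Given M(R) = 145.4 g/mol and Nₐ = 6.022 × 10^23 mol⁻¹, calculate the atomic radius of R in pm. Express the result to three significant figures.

For a BCC cell (Z = 2), a³ = Z·M/(N_A·ρ) = 2 × 145.4 / (6.022 × 10²³ × 2.550) = 1.894 × 10^-22 cm³, so a = 5.743 × 10^-8 cm = 574.3 pm.
Atoms touch along the body diagonal, so √3·a = 4r, so r = 0.4330 × a = 249 pm.

249 pm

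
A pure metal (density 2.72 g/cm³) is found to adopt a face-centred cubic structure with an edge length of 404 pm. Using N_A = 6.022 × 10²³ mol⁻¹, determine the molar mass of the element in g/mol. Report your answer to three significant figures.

An FCC cell has Z = 4 atoms; a = 4.040 × 10^-8 cm.
M = ρ·N_A·a³/Z = 2.72 × 6.022 × 10²³ × 6.594 × 10^-23 / 4 = 27.0 g/mol.

27.0 g/mol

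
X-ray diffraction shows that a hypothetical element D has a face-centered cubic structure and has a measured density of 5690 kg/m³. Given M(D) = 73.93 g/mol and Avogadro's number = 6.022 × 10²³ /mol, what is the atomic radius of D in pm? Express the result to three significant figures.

156 pm

For an FCC cell (Z = 4), a³ = Z·M/(N_A·ρ) = 4 × 73.93 / (6.022 × 10²³ × 5.690) = 8.630 × 10^-23 cm³, so a = 4.419 × 10^-8 cm = 441.9 pm.
Atoms touch along the face diagonal, so √2·a = 4r, so r = 0.3536 × a = 156 pm.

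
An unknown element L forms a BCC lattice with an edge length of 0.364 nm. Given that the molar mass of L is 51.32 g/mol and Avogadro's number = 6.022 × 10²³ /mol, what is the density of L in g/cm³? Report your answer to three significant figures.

A BCC unit cell contains Z = 2 atoms.
Cell volume: a³ = (0.364 nm)³ = (3.640 × 10^-8 cm)³ = 4.823 × 10^-23 cm³.
ρ = Z·M/(N_A·a³) = 2 × 51.32 / (6.022 × 10²³ × 4.823 × 10^-23) = 3.534 g/cm³.

3.53 g/cm³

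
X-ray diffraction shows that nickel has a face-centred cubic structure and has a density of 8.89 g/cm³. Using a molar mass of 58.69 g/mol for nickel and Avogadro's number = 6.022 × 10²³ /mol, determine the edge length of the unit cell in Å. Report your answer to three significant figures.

With Z = 4 atoms per FCC cell, a³ = Z·M/(N_A·ρ) = 4 × 58.69 / (6.022 × 10²³ × 8.890 g/cm³) = 4.385 × 10^-23 cm³.
a = (4.385 × 10^-23)^(1/3) = 3.526 × 10^-8 cm = 3.53 Å.

3.53 Å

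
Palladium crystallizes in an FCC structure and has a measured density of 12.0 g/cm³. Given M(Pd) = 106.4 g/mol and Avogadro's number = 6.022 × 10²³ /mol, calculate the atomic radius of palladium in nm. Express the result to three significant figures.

0.138 nm

For an FCC cell (Z = 4), a³ = Z·M/(N_A·ρ) = 4 × 106.4 / (6.022 × 10²³ × 12.00) = 5.890 × 10^-23 cm³, so a = 3.891 × 10^-8 cm = 0.3891 nm.
Atoms touch along the face diagonal, so √2·a = 4r, so r = 0.3536 × a = 0.138 nm.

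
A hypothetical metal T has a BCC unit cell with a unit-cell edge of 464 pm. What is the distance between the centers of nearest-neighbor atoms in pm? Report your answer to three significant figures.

402 pm

In a BCC structure, atoms touch along the body diagonal, so √3·a = 4r; the nearest-neighbor distance equals 2r = 0.8660·a.
d = 0.8660 × 464 = 402 pm.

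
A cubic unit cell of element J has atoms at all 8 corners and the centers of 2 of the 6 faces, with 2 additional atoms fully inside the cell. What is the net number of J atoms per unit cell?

Corner atoms are shared by 8 cells (1/8 each), face atoms by 2 (1/2 each), interior atoms are unshared.
Net atoms = 8 × 1/8 + 2 × 1/2 + 2 = 1 + 1 + 2 = 4.

4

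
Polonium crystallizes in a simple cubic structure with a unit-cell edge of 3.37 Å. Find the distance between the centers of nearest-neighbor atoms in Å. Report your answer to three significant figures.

In a simple cubic structure, atoms touch along the cell edge, so a = 2r; the nearest-neighbor distance equals 2r = 1.000·a.
d = 1.000 × 3.37 = 3.37 Å.

3.37 Å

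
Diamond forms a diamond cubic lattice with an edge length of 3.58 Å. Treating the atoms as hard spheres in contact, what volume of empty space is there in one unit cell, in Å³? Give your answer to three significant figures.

In a diamond cubic lattice nearest neighbors lie along the body diagonal with √3·a = 8r, so r = 0.2165a = 0.7751 Å.
V_cell = a³ = 45.88 Å³; V_atoms = 8 × (4/3)πr³ = 15.60 Å³.
Empty space = 45.88 − 15.60 = 30.3 Å³.

30.3 Å³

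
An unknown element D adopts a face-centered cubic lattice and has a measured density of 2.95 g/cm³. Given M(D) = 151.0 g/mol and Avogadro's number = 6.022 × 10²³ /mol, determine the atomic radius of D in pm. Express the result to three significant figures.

For an FCC cell (Z = 4), a³ = Z·M/(N_A·ρ) = 4 × 151.0 / (6.022 × 10²³ × 2.950) = 3.400 × 10^-22 cm³, so a = 6.980 × 10^-8 cm = 698.0 pm.
Atoms touch along the face diagonal, so √2·a = 4r, so r = 0.3536 × a = 247 pm.

247 pm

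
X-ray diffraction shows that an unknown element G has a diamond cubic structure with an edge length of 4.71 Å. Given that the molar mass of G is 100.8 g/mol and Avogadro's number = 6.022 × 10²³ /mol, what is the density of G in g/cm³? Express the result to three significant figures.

A diamond cubic unit cell contains Z = 8 atoms.
Cell volume: a³ = (4.71 Å)³ = (4.710 × 10^-8 cm)³ = 1.045 × 10^-22 cm³.
ρ = Z·M/(N_A·a³) = 8 × 100.8 / (6.022 × 10²³ × 1.045 × 10^-22) = 12.82 g/cm³.

12.8 g/cm³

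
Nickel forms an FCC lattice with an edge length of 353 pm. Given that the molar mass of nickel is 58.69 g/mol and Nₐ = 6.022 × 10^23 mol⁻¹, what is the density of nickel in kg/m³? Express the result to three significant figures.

8860 kg/m³

An FCC unit cell contains Z = 4 atoms.
Cell volume: a³ = (353 pm)³ = (3.530 × 10^-8 cm)³ = 4.399 × 10^-23 cm³.
ρ = Z·M/(N_A·a³) = 4 × 58.69 / (6.022 × 10²³ × 4.399 × 10^-23) = 8.863 g/cm³ = 8860 kg/m³.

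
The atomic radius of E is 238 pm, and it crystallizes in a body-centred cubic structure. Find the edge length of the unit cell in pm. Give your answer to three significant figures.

In a BCC lattice, atoms touch along the body diagonal, so √3·a = 4r.
a = 4r/√3 = 4 × 238 / 1.7321 = 550 pm.

550 pm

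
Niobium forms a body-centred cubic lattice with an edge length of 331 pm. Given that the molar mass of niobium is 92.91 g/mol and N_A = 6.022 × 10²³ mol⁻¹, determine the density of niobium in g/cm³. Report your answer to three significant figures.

8.51 g/cm³

A BCC unit cell contains Z = 2 atoms.
Cell volume: a³ = (331 pm)³ = (3.310 × 10^-8 cm)³ = 3.626 × 10^-23 cm³.
ρ = Z·M/(N_A·a³) = 2 × 92.91 / (6.022 × 10²³ × 3.626 × 10^-23) = 8.509 g/cm³.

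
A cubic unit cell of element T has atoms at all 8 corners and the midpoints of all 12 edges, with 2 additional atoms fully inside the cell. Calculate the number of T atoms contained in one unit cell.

6

Corner atoms are shared by 8 cells (1/8 each), edge atoms by 4 (1/4 each), interior atoms are unshared.
Net atoms = 8 × 1/8 + 12 × 1/4 + 2 = 1 + 3 + 2 = 6.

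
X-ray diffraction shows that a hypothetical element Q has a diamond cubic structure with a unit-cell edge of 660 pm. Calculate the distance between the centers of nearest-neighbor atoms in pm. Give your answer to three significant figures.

286 pm

In a diamond cubic structure, nearest neighbors lie along the body diagonal with √3·a = 8r; the nearest-neighbor distance equals 2r = 0.4330·a.
d = 0.4330 × 660 = 286 pm.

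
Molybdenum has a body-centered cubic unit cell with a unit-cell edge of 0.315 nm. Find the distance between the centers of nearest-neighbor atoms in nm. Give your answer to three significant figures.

In a BCC structure, atoms touch along the body diagonal, so √3·a = 4r; the nearest-neighbor distance equals 2r = 0.8660·a.
d = 0.8660 × 0.315 = 0.273 nm.

0.273 nm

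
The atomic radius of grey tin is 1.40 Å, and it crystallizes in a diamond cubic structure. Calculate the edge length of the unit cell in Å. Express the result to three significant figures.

6.47 Å

In a diamond cubic lattice, nearest neighbors lie along the body diagonal with √3·a = 8r.
a = 8r/√3 = 8 × 1.40 / 1.7321 = 6.47 Å.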